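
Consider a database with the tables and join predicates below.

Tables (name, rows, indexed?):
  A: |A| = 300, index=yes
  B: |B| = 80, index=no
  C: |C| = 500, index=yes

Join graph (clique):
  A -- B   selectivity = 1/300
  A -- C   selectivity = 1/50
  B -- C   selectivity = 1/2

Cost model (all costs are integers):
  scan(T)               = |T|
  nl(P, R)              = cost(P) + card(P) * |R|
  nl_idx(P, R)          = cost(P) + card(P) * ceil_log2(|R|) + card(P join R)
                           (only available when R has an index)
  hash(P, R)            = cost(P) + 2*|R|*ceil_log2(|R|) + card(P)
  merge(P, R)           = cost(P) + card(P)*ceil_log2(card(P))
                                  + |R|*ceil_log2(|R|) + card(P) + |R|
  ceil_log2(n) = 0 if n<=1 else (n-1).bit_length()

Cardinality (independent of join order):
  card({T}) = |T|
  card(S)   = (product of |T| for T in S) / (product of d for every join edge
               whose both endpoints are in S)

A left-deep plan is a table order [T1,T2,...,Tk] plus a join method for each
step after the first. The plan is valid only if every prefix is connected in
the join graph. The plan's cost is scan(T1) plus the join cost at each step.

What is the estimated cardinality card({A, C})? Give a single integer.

Tables in S: A(300), C(500)
Edges inside S: A-C(d=50)
numerator = 300 * 500 = 150000
denominator = 50 = 50
card(S) = 150000 / 50 = 3000

3000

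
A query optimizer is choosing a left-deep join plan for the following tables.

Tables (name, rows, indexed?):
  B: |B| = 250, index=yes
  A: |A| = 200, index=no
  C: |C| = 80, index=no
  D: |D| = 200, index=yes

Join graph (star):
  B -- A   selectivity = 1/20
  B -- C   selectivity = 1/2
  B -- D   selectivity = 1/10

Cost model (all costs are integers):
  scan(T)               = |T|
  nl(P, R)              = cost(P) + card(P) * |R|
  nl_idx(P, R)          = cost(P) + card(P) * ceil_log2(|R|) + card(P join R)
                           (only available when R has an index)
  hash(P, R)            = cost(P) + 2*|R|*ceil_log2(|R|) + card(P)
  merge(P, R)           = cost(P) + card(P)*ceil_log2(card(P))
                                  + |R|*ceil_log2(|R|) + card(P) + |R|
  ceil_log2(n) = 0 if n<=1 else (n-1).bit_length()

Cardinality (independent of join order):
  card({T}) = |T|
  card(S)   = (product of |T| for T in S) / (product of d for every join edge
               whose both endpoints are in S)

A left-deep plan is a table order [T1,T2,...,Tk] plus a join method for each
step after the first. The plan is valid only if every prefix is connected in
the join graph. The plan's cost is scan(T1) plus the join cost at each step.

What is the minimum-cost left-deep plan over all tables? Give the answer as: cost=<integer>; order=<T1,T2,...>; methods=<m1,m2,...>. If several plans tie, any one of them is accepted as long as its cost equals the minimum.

cost=60520; order=B,A,D,C; methods=hash,hash,hash

Selinger DP (subsets sized 1..n):
  {B}: scan cost=250, card=250
  {A}: scan cost=200, card=200
  {C}: scan cost=80, card=80
  {D}: scan cost=200, card=200
  {AB}: card=2500; try (A,hash)→3700, (B,merge)→4250, (B,nl_idx)→4300, (A,merge)→4300, (B,hash)→4400, (B,nl)→50200 …(+1); best=3700 via (A,hash)
  {BC}: card=10000; try (C,hash)→1620, (B,merge)→2970, (C,merge)→3140, (B,hash)→4160, (B,nl_idx)→10720, (B,nl)→20080 …(+1); best=1620 via (C,hash)
  {BD}: card=5000; try (D,hash)→3700, (B,merge)→4250, (D,merge)→4300, (B,hash)→4400, (B,nl_idx)→6800, (D,nl_idx)→7250 …(+2); best=3700 via (D,hash)
  {ABC}: card=100000; try (C,hash)→7320, (A,hash)→14820, (C,merge)→36840, (A,merge)→153420, (C,nl)→203700, (A,nl)→2001620; best=7320 via (C,hash)
  {ABD}: card=50000; try (D,hash)→9400, (A,hash)→11900, (D,merge)→38000, (D,nl_idx)→73700, (A,merge)→75500, (D,nl)→503700 …(+1); best=9400 via (D,hash)
  {BCD}: card=200000; try (C,hash)→9820, (D,hash)→14820, (C,merge)→74340, (D,merge)→153420, (D,nl_idx)→281620, (C,nl)→403700 …(+1); best=9820 via (C,hash)
  {ABCD}: card=2000000; try (C,hash)→60520, (D,hash)→110520, (A,hash)→213020, (C,merge)→860040, (D,merge)→1809120, (D,nl_idx)→2807320 …(+4); best=60520 via (C,hash)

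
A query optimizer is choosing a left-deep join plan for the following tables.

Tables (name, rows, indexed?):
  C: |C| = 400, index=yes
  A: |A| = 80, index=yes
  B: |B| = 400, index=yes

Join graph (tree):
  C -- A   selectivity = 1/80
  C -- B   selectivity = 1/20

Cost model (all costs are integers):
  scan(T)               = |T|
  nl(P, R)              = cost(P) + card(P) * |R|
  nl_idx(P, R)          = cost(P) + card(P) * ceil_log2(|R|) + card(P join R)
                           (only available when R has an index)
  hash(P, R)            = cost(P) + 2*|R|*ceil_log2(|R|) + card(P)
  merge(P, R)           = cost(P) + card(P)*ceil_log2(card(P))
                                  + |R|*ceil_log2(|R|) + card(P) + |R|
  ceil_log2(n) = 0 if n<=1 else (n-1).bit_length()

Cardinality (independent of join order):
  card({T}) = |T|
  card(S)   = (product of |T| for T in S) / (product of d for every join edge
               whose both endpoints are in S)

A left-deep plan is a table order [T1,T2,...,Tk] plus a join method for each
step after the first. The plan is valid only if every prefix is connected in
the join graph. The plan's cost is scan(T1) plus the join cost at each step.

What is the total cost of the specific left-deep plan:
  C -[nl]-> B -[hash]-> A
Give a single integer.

169520

step 1: scan C: cost=400, card=400
step 2: join B via nl
    card(P join B) = 400*400/(20) = 8000
    cost = 400 + 400*400 = 160400
step 3: join A via hash
    card(P join A) = 8000*80/(80) = 8000
    cost = 160400 + 2*80*7 + 8000 = 169520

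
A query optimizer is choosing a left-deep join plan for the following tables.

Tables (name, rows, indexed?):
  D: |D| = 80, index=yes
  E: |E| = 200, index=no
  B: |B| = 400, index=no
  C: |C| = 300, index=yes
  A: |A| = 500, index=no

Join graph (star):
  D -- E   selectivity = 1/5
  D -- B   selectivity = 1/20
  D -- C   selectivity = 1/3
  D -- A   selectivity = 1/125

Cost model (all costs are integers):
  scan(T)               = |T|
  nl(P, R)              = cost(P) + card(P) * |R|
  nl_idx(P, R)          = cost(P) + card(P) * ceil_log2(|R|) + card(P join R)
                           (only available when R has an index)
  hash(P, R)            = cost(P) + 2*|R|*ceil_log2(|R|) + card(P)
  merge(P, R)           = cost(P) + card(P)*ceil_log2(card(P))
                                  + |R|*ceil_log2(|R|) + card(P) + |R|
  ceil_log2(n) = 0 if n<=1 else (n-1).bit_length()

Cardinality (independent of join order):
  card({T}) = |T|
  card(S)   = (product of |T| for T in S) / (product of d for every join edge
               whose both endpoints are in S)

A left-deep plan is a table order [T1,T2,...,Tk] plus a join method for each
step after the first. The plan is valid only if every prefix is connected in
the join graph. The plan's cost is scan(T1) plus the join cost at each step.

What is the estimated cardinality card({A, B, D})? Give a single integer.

6400

Tables in S: A(500), B(400), D(80)
Edges inside S: D-B(d=20), D-A(d=125)
numerator = 500 * 400 * 80 = 16000000
denominator = 20 * 125 = 2500
card(S) = 16000000 / 2500 = 6400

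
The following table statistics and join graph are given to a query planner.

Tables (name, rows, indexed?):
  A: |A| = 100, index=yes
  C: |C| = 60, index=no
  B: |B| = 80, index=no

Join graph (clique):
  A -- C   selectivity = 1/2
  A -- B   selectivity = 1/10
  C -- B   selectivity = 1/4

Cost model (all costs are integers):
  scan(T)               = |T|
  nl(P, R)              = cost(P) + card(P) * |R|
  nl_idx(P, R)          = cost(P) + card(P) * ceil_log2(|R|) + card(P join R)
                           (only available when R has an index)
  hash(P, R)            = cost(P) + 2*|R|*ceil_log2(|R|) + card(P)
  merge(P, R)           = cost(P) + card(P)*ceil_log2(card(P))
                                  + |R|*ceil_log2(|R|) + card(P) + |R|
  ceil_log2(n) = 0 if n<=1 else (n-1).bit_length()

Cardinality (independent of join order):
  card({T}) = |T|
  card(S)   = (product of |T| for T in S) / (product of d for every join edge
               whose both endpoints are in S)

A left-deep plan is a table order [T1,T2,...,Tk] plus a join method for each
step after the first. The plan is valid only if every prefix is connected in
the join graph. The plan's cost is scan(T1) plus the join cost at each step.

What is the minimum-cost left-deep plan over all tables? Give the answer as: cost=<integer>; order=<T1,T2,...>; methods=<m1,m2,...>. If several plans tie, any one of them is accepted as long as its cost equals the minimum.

Selinger DP (subsets sized 1..n):
  {A}: scan cost=100, card=100
  {C}: scan cost=60, card=60
  {B}: scan cost=80, card=80
  {AC}: card=3000; try (C,hash)→920, (A,merge)→1280, (C,merge)→1320, (A,hash)→1520, (A,nl_idx)→3480, (A,nl)→6060 …(+1); best=920 via (C,hash)
  {AB}: card=800; try (B,hash)→1320, (A,nl_idx)→1440, (A,merge)→1520, (B,merge)→1540, (A,hash)→1560, (A,nl)→8080 …(+1); best=1320 via (B,hash)
  {BC}: card=1200; try (C,hash)→880, (B,merge)→1120, (C,merge)→1140, (B,hash)→1240, (B,nl)→4860, (C,nl)→4880; best=880 via (C,hash)
  {ABC}: card=6000; try (C,hash)→2840, (A,hash)→3480, (B,hash)→5040, (C,merge)→10540, (A,nl_idx)→15280, (A,merge)→16080 …(+4); best=2840 via (C,hash)

cost=2840; order=A,B,C; methods=hash,hash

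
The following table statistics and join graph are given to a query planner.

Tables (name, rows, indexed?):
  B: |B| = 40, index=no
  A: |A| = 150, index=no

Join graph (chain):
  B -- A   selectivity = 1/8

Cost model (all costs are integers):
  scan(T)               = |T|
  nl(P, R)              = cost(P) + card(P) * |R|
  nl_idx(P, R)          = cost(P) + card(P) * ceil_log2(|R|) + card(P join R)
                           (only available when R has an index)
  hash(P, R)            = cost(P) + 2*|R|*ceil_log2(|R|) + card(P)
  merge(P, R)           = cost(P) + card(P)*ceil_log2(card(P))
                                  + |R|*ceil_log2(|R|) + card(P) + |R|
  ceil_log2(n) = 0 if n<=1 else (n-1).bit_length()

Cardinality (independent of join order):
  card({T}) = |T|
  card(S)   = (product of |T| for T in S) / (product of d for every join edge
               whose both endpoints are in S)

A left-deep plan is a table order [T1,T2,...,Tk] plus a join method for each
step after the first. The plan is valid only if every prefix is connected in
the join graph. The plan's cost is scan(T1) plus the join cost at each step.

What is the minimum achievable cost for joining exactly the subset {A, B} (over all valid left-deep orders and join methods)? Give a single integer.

780

Selinger DP over subsets of {A,B}:
  {B}: scan cost=40, card=40
  {A}: scan cost=150, card=150
  {AB}: card=750; try (B,hash)→780, (A,merge)→1670, (B,merge)→1780, (A,hash)→2480, (A,nl)→6040, (B,nl)→6150; best=780 via (B,hash)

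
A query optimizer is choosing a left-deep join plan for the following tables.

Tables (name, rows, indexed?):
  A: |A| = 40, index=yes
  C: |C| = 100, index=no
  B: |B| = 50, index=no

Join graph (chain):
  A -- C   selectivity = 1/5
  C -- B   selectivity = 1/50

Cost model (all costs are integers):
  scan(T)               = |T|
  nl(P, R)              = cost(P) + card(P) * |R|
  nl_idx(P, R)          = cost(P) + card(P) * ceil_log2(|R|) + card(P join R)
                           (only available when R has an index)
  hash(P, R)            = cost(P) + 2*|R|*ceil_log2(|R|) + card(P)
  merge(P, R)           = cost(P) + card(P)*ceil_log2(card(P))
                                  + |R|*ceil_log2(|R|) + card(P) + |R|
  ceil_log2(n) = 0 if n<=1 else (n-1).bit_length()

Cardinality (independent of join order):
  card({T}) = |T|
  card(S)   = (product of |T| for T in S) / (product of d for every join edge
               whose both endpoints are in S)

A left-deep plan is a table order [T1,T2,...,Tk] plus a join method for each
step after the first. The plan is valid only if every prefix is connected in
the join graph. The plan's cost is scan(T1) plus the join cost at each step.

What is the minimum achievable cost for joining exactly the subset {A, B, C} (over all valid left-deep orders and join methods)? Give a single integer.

1380

Selinger DP over subsets of {A,B,C}:
  {A}: scan cost=40, card=40
  {C}: scan cost=100, card=100
  {B}: scan cost=50, card=50
  {AC}: card=800; try (A,hash)→680, (C,merge)→1120, (A,merge)→1180, (C,hash)→1480, (A,nl_idx)→1500, (C,nl)→4040 …(+1); best=680 via (A,hash)
  {BC}: card=100; try (B,hash)→800, (C,merge)→1200, (B,merge)→1250, (C,hash)→1500, (C,nl)→5050, (B,nl)→5100; best=800 via (B,hash)
  {ABC}: card=800; try (A,hash)→1380, (A,merge)→1880, (B,hash)→2080, (A,nl_idx)→2200, (A,nl)→4800, (B,merge)→9830 …(+1); best=1380 via (A,hash)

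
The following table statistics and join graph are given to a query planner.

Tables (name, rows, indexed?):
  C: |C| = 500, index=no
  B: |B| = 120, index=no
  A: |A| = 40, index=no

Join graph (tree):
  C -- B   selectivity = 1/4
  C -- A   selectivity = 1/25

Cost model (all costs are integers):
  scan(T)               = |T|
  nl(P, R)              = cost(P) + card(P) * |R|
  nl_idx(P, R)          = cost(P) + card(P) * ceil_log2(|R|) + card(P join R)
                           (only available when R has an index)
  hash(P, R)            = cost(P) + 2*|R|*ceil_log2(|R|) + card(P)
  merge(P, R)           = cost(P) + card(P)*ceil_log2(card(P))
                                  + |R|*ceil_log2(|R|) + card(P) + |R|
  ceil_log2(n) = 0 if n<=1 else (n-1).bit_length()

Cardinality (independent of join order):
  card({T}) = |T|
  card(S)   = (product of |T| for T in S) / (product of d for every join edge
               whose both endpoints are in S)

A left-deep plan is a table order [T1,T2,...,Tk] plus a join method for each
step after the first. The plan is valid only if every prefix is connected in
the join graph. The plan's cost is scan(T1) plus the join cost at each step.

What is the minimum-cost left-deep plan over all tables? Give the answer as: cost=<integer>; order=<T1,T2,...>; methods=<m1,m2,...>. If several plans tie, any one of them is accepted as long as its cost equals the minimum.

cost=3960; order=C,A,B; methods=hash,hash

Selinger DP (subsets sized 1..n):
  {C}: scan cost=500, card=500
  {B}: scan cost=120, card=120
  {A}: scan cost=40, card=40
  {BC}: card=15000; try (B,hash)→2680, (C,merge)→6080, (B,merge)→6460, (C,hash)→9240, (C,nl)→60120, (B,nl)→60500; best=2680 via (B,hash)
  {AC}: card=800; try (A,hash)→1480, (C,merge)→5320, (A,merge)→5780, (C,hash)→9080, (C,nl)→20040, (A,nl)→20500; best=1480 via (A,hash)
  {ABC}: card=24000; try (B,hash)→3960, (B,merge)→11240, (A,hash)→18160, (B,nl)→97480, (A,merge)→227960, (A,nl)→602680; best=3960 via (B,hash)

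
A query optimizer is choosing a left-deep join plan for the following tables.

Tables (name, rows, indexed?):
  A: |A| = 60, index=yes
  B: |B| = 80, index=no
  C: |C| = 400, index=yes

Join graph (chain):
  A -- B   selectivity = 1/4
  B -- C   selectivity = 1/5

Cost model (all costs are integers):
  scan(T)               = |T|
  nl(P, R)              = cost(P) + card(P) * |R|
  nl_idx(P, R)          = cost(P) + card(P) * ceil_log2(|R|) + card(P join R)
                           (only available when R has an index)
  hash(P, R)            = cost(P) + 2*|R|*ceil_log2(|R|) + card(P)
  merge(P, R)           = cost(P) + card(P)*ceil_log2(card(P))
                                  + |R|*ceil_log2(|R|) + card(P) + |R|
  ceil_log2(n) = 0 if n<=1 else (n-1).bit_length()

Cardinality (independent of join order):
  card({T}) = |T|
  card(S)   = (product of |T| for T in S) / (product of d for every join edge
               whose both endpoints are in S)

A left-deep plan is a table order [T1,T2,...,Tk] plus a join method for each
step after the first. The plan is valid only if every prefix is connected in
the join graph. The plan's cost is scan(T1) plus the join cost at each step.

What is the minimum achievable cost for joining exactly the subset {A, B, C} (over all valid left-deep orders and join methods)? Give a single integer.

9040

Selinger DP over subsets of {A,B,C}:
  {A}: scan cost=60, card=60
  {B}: scan cost=80, card=80
  {C}: scan cost=400, card=400
  {AB}: card=1200; try (A,hash)→880, (B,merge)→1120, (A,merge)→1140, (B,hash)→1240, (A,nl_idx)→1760, (B,nl)→4860 …(+1); best=880 via (A,hash)
  {BC}: card=6400; try (B,hash)→1920, (C,merge)→4720, (B,merge)→5040, (C,nl_idx)→7200, (C,hash)→7360, (C,nl)→32080 …(+1); best=1920 via (B,hash)
  {ABC}: card=96000; try (A,hash)→9040, (C,hash)→9280, (C,merge)→19280, (A,merge)→91940, (C,nl_idx)→107680, (A,nl_idx)→136320 …(+2); best=9040 via (A,hash)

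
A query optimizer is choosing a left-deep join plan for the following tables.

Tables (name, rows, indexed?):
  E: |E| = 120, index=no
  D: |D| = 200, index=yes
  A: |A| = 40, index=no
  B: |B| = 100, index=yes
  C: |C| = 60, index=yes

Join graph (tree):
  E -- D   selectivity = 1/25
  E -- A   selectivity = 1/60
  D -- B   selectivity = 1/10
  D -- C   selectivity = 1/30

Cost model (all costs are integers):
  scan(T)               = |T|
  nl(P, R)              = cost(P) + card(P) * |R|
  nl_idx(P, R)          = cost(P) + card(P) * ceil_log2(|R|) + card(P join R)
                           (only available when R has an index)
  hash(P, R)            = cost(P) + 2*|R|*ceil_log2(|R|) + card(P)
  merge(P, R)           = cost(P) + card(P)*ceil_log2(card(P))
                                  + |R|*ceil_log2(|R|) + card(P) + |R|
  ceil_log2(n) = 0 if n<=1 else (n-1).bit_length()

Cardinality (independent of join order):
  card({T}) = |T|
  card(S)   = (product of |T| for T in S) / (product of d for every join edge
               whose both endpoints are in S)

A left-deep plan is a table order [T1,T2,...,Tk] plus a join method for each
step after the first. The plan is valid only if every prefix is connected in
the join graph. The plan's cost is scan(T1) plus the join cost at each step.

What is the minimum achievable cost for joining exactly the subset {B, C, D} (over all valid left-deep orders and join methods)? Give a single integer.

Selinger DP over subsets of {B,C,D}:
  {D}: scan cost=200, card=200
  {B}: scan cost=100, card=100
  {C}: scan cost=60, card=60
  {BD}: card=2000; try (B,hash)→1800, (D,merge)→2700, (B,merge)→2800, (D,nl_idx)→2900, (D,hash)→3400, (B,nl_idx)→3600 …(+2); best=1800 via (B,hash)
  {CD}: card=400; try (D,nl_idx)→940, (C,hash)→1120, (C,nl_idx)→1800, (D,merge)→2280, (C,merge)→2420, (D,hash)→3320 …(+2); best=940 via (D,nl_idx)
  {BCD}: card=4000; try (B,hash)→2740, (C,hash)→4520, (B,merge)→5740, (B,nl_idx)→7740, (C,nl_idx)→17800, (C,merge)→26220 …(+2); best=2740 via (B,hash)

2740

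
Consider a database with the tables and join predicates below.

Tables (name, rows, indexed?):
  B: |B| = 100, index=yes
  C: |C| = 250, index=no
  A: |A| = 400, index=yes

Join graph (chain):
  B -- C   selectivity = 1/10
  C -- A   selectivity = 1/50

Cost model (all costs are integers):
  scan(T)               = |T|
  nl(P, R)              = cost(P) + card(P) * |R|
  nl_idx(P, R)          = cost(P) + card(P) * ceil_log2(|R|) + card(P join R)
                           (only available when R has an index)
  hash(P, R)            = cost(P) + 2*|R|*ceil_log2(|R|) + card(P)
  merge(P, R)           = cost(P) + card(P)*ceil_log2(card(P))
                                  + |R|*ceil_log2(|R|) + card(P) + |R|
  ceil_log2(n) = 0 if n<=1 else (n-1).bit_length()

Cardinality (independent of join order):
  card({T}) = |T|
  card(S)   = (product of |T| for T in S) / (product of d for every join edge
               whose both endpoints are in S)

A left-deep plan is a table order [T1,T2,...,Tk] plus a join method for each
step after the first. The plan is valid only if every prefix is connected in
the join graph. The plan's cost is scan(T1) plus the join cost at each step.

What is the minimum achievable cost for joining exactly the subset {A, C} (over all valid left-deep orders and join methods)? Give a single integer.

4500

Selinger DP over subsets of {A,C}:
  {C}: scan cost=250, card=250
  {A}: scan cost=400, card=400
  {AC}: card=2000; try (A,nl_idx)→4500, (C,hash)→4800, (A,merge)→6500, (C,merge)→6650, (A,hash)→7700, (A,nl)→100250 …(+1); best=4500 via (A,nl_idx)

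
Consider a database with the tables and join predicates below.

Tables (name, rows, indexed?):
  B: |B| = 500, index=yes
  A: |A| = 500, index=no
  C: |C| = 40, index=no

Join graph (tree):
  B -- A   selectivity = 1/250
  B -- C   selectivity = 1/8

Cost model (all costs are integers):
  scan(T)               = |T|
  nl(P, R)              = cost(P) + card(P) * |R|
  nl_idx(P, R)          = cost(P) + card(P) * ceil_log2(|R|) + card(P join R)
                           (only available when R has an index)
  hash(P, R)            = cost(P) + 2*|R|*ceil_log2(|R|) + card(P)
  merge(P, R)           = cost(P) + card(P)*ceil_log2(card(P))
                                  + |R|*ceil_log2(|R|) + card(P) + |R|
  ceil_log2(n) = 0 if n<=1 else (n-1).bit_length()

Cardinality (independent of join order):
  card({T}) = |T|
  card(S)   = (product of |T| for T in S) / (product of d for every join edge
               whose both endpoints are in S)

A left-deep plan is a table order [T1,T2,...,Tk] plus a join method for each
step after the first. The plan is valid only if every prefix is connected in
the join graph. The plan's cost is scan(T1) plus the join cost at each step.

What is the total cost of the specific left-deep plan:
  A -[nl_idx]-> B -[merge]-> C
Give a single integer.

17280

step 1: scan A: cost=500, card=500
step 2: join B via nl_idx
    card(P join B) = 500*500/(250) = 1000
    cost = 500 + 500*9 + 1000 = 6000
step 3: join C via merge
    card(P join C) = 1000*40/(8) = 5000
    cost = 6000 + 1000*10 + 40*6 + 1000 + 40 = 17280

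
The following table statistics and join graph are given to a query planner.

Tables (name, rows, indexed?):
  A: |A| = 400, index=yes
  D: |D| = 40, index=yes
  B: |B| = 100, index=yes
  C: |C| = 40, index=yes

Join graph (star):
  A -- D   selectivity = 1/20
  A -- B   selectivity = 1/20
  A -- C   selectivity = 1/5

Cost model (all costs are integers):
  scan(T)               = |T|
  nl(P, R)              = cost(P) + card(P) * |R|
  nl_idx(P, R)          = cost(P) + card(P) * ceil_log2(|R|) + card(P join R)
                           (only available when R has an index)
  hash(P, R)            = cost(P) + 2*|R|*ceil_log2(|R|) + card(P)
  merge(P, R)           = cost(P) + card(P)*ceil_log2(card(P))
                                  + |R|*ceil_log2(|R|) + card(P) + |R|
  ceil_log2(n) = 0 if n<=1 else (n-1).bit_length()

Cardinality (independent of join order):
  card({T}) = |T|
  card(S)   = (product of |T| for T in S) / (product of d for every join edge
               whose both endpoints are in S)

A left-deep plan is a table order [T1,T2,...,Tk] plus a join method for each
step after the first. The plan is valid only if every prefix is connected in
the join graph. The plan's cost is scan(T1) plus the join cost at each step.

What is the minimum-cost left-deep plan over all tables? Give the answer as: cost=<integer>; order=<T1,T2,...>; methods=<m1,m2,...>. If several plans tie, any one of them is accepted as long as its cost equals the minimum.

cost=7880; order=D,A,B,C; methods=nl_idx,hash,hash

Selinger DP (subsets sized 1..n):
  {A}: scan cost=400, card=400
  {D}: scan cost=40, card=40
  {B}: scan cost=100, card=100
  {C}: scan cost=40, card=40
  {AD}: card=800; try (A,nl_idx)→1200, (D,hash)→1280, (D,nl_idx)→3600, (A,merge)→4320, (D,merge)→4680, (A,hash)→7280 …(+2); best=1200 via (A,nl_idx)
  {AB}: card=2000; try (B,hash)→2200, (A,nl_idx)→3000, (A,merge)→4900, (B,merge)→5200, (B,nl_idx)→5200, (A,hash)→7400 …(+2); best=2200 via (B,hash)
  {AC}: card=3200; try (C,hash)→1280, (A,nl_idx)→3600, (A,merge)→4320, (C,merge)→4680, (C,nl_idx)→6000, (A,hash)→7280 …(+2); best=1280 via (C,hash)
  {ABD}: card=4000; try (B,hash)→3400, (D,hash)→4680, (B,merge)→10800, (B,nl_idx)→10800, (D,nl_idx)→18200, (D,merge)→26480 …(+2); best=3400 via (B,hash)
  {ACD}: card=6400; try (C,hash)→2480, (D,hash)→4960, (C,merge)→10280, (C,nl_idx)→12400, (D,nl_idx)→26880, (C,nl)→33200 …(+2); best=2480 via (C,hash)
  {ABC}: card=16000; try (C,hash)→4680, (B,hash)→5880, (C,merge)→26480, (C,nl_idx)→30200, (B,nl_idx)→39680, (B,merge)→43680 …(+2); best=4680 via (C,hash)
  {ABCD}: card=32000; try (C,hash)→7880, (B,hash)→10280, (D,hash)→21160, (C,merge)→55680, (C,nl_idx)→59400, (B,nl_idx)→79280 …(+6); best=7880 via (C,hash)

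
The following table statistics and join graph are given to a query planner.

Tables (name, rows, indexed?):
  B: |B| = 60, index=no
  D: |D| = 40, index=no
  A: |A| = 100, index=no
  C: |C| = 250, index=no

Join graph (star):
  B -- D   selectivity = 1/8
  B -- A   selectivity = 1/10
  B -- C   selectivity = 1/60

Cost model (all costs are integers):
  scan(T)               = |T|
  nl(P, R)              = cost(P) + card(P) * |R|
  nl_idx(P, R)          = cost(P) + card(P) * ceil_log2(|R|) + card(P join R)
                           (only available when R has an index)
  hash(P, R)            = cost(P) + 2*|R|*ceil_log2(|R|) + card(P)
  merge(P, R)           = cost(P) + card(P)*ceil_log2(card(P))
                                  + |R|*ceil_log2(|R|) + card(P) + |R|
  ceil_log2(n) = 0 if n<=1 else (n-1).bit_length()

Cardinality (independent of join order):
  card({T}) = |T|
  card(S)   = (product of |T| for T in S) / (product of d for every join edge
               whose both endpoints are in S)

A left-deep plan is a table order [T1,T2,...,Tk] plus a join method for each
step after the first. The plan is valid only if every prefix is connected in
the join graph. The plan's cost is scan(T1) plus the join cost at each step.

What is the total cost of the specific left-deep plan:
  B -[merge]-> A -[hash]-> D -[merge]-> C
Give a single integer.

43610

step 1: scan B: cost=60, card=60
step 2: join A via merge
    card(P join A) = 60*100/(10) = 600
    cost = 60 + 60*6 + 100*7 + 60 + 100 = 1280
step 3: join D via hash
    card(P join D) = 600*40/(8) = 3000
    cost = 1280 + 2*40*6 + 600 = 2360
step 4: join C via merge
    card(P join C) = 3000*250/(60) = 12500
    cost = 2360 + 3000*12 + 250*8 + 3000 + 250 = 43610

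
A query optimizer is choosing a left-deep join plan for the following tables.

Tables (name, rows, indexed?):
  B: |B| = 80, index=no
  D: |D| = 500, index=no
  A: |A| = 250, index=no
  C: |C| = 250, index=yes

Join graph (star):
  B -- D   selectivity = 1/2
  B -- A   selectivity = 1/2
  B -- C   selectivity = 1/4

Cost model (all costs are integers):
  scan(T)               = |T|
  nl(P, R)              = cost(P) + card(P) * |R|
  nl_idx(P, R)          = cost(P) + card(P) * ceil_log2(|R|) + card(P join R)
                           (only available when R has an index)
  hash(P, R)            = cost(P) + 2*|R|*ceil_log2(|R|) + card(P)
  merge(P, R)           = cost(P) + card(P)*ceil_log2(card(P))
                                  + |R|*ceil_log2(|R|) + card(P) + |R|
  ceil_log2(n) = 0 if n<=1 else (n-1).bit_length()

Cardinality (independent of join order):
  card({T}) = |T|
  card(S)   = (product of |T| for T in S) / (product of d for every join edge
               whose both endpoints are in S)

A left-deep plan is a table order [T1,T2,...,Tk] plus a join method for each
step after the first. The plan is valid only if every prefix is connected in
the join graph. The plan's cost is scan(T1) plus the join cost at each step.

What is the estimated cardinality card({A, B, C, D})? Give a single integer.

156250000

Tables in S: A(250), B(80), C(250), D(500)
Edges inside S: B-D(d=2), B-A(d=2), B-C(d=4)
numerator = 250 * 80 * 250 * 500 = 2500000000
denominator = 2 * 2 * 4 = 16
card(S) = 2500000000 / 16 = 156250000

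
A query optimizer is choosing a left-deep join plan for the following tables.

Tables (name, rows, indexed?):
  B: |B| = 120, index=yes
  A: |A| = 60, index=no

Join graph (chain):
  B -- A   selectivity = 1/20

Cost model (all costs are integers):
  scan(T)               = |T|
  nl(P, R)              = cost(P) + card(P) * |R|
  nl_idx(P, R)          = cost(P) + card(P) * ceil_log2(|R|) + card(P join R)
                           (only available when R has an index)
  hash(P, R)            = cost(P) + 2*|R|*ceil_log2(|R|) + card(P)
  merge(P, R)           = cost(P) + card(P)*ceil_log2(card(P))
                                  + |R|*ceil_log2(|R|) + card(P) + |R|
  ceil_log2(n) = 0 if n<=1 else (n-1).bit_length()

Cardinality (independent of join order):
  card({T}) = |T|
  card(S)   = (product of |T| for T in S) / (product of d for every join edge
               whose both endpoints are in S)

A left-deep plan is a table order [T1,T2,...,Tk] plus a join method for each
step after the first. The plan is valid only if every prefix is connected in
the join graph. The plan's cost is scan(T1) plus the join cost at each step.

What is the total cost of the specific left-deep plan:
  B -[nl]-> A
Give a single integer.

step 1: scan B: cost=120, card=120
step 2: join A via nl
    card(P join A) = 120*60/(20) = 360
    cost = 120 + 120*60 = 7320

7320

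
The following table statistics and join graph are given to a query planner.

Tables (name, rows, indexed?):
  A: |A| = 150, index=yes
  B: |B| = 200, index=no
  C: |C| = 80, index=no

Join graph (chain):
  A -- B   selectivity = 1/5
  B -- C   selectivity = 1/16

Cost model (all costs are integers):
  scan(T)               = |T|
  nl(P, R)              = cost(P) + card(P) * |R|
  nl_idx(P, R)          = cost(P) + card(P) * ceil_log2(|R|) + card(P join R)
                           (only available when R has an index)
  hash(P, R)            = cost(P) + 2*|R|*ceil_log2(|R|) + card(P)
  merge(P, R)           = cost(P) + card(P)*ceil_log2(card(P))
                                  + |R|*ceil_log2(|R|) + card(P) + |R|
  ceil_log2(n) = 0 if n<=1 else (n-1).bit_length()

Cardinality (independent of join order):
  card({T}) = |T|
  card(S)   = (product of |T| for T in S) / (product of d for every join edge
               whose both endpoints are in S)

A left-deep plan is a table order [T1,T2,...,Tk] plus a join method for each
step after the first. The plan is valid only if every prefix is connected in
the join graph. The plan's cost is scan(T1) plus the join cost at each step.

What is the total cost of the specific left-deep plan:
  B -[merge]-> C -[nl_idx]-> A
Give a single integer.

step 1: scan B: cost=200, card=200
step 2: join C via merge
    card(P join C) = 200*80/(16) = 1000
    cost = 200 + 200*8 + 80*7 + 200 + 80 = 2640
step 3: join A via nl_idx
    card(P join A) = 1000*150/(5) = 30000
    cost = 2640 + 1000*8 + 30000 = 40640

40640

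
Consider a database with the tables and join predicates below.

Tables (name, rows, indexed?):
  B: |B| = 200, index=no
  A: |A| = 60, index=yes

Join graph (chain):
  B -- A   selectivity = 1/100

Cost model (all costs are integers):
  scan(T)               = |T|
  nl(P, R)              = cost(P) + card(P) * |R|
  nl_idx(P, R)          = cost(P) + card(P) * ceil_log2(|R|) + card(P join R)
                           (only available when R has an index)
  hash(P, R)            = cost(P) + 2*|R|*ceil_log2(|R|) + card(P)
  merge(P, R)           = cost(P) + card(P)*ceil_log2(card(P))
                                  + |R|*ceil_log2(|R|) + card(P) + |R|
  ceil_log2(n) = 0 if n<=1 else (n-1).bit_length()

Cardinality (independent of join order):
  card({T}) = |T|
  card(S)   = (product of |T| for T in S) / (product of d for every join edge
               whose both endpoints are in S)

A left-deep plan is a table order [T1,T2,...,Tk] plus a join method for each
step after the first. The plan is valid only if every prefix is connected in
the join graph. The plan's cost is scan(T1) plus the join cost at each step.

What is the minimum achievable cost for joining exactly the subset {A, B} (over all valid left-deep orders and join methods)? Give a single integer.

Selinger DP over subsets of {A,B}:
  {B}: scan cost=200, card=200
  {A}: scan cost=60, card=60
  {AB}: card=120; try (A,hash)→1120, (A,nl_idx)→1520, (B,merge)→2280, (A,merge)→2420, (B,hash)→3320, (B,nl)→12060 …(+1); best=1120 via (A,hash)

1120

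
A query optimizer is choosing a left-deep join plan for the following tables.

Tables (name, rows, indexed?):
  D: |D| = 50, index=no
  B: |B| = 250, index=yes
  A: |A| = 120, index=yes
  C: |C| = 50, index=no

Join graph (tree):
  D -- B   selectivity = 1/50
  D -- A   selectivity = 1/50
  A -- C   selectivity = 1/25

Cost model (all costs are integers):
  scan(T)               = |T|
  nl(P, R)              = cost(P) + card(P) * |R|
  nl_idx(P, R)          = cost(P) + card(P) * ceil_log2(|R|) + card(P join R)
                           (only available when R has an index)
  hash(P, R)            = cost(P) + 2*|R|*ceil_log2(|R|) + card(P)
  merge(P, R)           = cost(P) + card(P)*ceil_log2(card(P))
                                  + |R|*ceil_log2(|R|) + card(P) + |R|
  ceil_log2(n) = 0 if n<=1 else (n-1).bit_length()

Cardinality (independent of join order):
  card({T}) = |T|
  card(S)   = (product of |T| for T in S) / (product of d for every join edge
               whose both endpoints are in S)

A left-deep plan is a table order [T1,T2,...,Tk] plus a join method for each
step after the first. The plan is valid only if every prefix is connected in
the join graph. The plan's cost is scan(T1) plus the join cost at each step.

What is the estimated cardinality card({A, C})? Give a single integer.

240

Tables in S: A(120), C(50)
Edges inside S: A-C(d=25)
numerator = 120 * 50 = 6000
denominator = 25 = 25
card(S) = 6000 / 25 = 240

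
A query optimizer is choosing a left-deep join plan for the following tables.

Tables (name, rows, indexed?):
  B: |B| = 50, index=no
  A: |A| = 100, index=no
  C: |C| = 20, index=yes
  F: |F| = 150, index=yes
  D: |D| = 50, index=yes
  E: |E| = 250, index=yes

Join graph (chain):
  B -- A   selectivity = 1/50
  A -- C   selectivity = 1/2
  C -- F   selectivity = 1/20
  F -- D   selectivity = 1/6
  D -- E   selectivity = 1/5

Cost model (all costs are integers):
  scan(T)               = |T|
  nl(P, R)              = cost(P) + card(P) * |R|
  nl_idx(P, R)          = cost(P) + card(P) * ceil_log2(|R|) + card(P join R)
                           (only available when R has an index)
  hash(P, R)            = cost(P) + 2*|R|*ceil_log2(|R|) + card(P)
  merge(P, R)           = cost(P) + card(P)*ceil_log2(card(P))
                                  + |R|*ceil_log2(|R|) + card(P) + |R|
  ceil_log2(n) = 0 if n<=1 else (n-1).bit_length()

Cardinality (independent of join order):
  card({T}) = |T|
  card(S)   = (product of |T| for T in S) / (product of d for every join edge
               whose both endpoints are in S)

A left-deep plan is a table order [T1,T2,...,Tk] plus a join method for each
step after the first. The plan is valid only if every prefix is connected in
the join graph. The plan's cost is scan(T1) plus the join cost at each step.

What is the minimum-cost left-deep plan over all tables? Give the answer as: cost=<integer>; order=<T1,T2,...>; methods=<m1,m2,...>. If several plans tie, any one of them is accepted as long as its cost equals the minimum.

cost=79100; order=A,B,C,F,D,E; methods=hash,hash,hash,hash,hash

Selinger DP (subsets sized 1..n):
  {B}: scan cost=50, card=50
  {A}: scan cost=100, card=100
  {C}: scan cost=20, card=20
  {F}: scan cost=150, card=150
  {D}: scan cost=50, card=50
  {E}: scan cost=250, card=250
  {AB}: card=100; try (B,hash)→800, (A,merge)→1200, (B,merge)→1250, (A,hash)→1500, (A,nl)→5050, (B,nl)→5100; best=800 via (B,hash)
  {AC}: card=1000; try (C,hash)→400, (A,merge)→940, (C,merge)→1020, (A,hash)→1440, (C,nl_idx)→1600, (A,nl)→2020 …(+1); best=400 via (C,hash)
  {CF}: card=150; try (F,nl_idx)→330, (C,hash)→500, (C,nl_idx)→1050, (F,merge)→1490, (C,merge)→1620, (F,hash)→2440 …(+2); best=330 via (F,nl_idx)
  {DF}: card=1250; try (D,hash)→900, (F,nl_idx)→1700, (F,merge)→1750, (D,merge)→1850, (D,nl_idx)→2300, (F,hash)→2500 …(+2); best=900 via (D,hash)
  {DE}: card=2500; try (D,hash)→1100, (E,merge)→2650, (D,merge)→2850, (E,nl_idx)→2950, (E,hash)→4100, (D,nl_idx)→4250 …(+2); best=1100 via (D,hash)
  {ABC}: card=1000; try (C,hash)→1100, (C,merge)→1720, (B,hash)→2000, (C,nl_idx)→2300, (C,nl)→2800, (B,merge)→11750 …(+1); best=1100 via (C,hash)
  {ACF}: card=7500; try (A,hash)→1880, (A,merge)→2480, (F,hash)→3800, (F,merge)→12750, (A,nl)→15330, (F,nl_idx)→15900 …(+1); best=1880 via (A,hash)
  {CDF}: card=1250; try (D,hash)→1080, (D,merge)→2030, (C,hash)→2350, (D,nl_idx)→2480, (D,nl)→7830, (C,nl_idx)→8400 …(+2); best=1080 via (D,hash)
  {DEF}: card=62500; try (F,hash)→6000, (E,hash)→6150, (E,merge)→18150, (F,merge)→34950, (E,nl_idx)→73400, (F,nl_idx)→83600 …(+2); best=6000 via (F,hash)
  {ABCF}: card=7500; try (F,hash)→4500, (B,hash)→9980, (F,merge)→13450, (F,nl_idx)→16600, (B,merge)→107230, (F,nl)→151100 …(+1); best=4500 via (F,hash)
  {ACDF}: card=62500; try (A,hash)→3730, (D,hash)→9980, (A,merge)→16880, (D,merge)→107230, (D,nl_idx)→109380, (A,nl)→126080 …(+1); best=3730 via (A,hash)
  {CDEF}: card=62500; try (E,hash)→6330, (E,merge)→18330, (C,hash)→68700, (E,nl_idx)→73580, (E,nl)→313580, (C,nl_idx)→381000 …(+2); best=6330 via (E,hash)
  {ABCDF}: card=62500; try (D,hash)→12600, (B,hash)→66830, (D,merge)→109850, (D,nl_idx)→112000, (D,nl)→379500, (B,merge)→1066580 …(+1); best=12600 via (D,hash)
  {ACDEF}: card=3125000; try (E,hash)→70230, (A,hash)→70230, (E,merge)→1068480, (A,merge)→1069630, (E,nl_idx)→3628730, (A,nl)→6256330 …(+1); best=70230 via (E,hash)
  {ABCDEF}: card=3125000; try (E,hash)→79100, (E,merge)→1077350, (B,hash)→3195830, (E,nl_idx)→3637600, (E,nl)→15637600, (B,merge)→71945580 …(+1); best=79100 via (E,hash)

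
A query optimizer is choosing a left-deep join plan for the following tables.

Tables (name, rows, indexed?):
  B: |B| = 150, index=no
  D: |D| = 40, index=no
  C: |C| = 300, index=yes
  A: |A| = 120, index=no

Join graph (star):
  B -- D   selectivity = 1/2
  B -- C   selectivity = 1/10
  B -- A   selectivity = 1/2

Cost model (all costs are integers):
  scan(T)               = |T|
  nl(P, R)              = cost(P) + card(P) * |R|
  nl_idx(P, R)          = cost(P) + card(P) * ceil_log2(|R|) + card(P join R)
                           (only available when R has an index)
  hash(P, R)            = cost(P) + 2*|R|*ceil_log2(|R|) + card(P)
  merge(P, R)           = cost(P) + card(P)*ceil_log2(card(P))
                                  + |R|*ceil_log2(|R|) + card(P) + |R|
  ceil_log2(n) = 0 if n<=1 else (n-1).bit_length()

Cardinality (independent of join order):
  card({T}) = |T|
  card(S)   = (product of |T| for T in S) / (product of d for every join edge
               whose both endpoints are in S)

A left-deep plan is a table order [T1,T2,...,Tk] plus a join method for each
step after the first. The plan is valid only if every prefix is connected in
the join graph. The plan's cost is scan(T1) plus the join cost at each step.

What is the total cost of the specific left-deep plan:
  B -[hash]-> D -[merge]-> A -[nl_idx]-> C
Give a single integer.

7060740

step 1: scan B: cost=150, card=150
step 2: join D via hash
    card(P join D) = 150*40/(2) = 3000
    cost = 150 + 2*40*6 + 150 = 780
step 3: join A via merge
    card(P join A) = 3000*120/(2) = 180000
    cost = 780 + 3000*12 + 120*7 + 3000 + 120 = 40740
step 4: join C via nl_idx
    card(P join C) = 180000*300/(10) = 5400000
    cost = 40740 + 180000*9 + 5400000 = 7060740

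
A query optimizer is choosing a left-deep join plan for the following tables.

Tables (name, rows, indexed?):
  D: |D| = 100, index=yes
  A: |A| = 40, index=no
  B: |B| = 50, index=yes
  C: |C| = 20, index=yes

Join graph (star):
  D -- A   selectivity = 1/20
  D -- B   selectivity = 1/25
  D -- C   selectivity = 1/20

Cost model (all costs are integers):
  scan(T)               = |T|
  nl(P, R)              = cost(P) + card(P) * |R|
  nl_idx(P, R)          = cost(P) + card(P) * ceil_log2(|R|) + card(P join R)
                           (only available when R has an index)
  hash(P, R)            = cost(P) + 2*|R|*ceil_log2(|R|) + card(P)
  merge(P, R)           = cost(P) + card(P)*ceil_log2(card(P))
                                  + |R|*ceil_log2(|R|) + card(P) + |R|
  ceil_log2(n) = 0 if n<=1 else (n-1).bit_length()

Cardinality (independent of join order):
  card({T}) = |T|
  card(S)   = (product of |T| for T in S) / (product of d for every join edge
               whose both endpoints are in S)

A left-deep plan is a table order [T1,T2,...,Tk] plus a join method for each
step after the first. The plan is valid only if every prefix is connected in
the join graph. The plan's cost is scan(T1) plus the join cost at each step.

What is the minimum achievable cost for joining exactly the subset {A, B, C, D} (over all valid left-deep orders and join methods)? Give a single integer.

1640

Selinger DP over subsets of {A,B,C,D}:
  {D}: scan cost=100, card=100
  {A}: scan cost=40, card=40
  {B}: scan cost=50, card=50
  {C}: scan cost=20, card=20
  {AD}: card=200; try (D,nl_idx)→520, (A,hash)→680, (D,merge)→1120, (A,merge)→1180, (D,hash)→1480, (D,nl)→4040 …(+1); best=520 via (D,nl_idx)
  {BD}: card=200; try (D,nl_idx)→600, (B,hash)→800, (B,nl_idx)→900, (D,merge)→1200, (B,merge)→1250, (D,hash)→1500 …(+2); best=600 via (D,nl_idx)
  {CD}: card=100; try (D,nl_idx)→260, (C,hash)→400, (C,nl_idx)→700, (D,merge)→940, (C,merge)→1020, (D,hash)→1440 …(+2); best=260 via (D,nl_idx)
  {ABD}: card=400; try (A,hash)→1280, (B,hash)→1320, (B,nl_idx)→2120, (B,merge)→2670, (A,merge)→2680, (A,nl)→8600 …(+1); best=1280 via (A,hash)
  {ACD}: card=200; try (A,hash)→840, (C,hash)→920, (A,merge)→1340, (C,nl_idx)→1720, (C,merge)→2440, (A,nl)→4260 …(+1); best=840 via (A,hash)
  {BCD}: card=200; try (B,hash)→960, (C,hash)→1000, (B,nl_idx)→1060, (B,merge)→1410, (C,nl_idx)→1800, (C,merge)→2520 …(+2); best=960 via (B,hash)
  {ABCD}: card=400; try (B,hash)→1640, (A,hash)→1640, (C,hash)→1880, (B,nl_idx)→2440, (B,merge)→2990, (A,merge)→3040 …(+5); best=1640 via (B,hash)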